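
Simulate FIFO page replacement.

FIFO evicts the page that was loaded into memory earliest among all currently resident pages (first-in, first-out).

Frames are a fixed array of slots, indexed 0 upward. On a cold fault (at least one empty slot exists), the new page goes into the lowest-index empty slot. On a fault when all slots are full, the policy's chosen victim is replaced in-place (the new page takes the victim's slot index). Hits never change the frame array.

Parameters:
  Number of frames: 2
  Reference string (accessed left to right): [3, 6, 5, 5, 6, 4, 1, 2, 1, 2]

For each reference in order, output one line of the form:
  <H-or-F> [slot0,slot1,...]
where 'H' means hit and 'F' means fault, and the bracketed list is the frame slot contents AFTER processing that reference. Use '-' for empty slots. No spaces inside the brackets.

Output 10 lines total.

F [3,-]
F [3,6]
F [5,6]
H [5,6]
H [5,6]
F [5,4]
F [1,4]
F [1,2]
H [1,2]
H [1,2]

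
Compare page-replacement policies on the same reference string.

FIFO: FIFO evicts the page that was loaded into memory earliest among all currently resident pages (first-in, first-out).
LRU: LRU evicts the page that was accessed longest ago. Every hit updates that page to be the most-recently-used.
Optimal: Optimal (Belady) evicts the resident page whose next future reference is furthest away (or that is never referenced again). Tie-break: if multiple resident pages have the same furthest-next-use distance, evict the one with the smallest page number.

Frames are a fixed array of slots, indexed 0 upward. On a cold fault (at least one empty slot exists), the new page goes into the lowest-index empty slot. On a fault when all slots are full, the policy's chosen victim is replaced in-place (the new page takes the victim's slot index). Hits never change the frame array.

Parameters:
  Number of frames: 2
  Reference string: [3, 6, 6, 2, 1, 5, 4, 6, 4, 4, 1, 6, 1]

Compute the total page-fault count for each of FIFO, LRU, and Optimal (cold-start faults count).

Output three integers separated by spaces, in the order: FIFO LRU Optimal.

Answer: 8 9 7

Derivation:
--- FIFO ---
  step 0: ref 3 -> FAULT, frames=[3,-] (faults so far: 1)
  step 1: ref 6 -> FAULT, frames=[3,6] (faults so far: 2)
  step 2: ref 6 -> HIT, frames=[3,6] (faults so far: 2)
  step 3: ref 2 -> FAULT, evict 3, frames=[2,6] (faults so far: 3)
  step 4: ref 1 -> FAULT, evict 6, frames=[2,1] (faults so far: 4)
  step 5: ref 5 -> FAULT, evict 2, frames=[5,1] (faults so far: 5)
  step 6: ref 4 -> FAULT, evict 1, frames=[5,4] (faults so far: 6)
  step 7: ref 6 -> FAULT, evict 5, frames=[6,4] (faults so far: 7)
  step 8: ref 4 -> HIT, frames=[6,4] (faults so far: 7)
  step 9: ref 4 -> HIT, frames=[6,4] (faults so far: 7)
  step 10: ref 1 -> FAULT, evict 4, frames=[6,1] (faults so far: 8)
  step 11: ref 6 -> HIT, frames=[6,1] (faults so far: 8)
  step 12: ref 1 -> HIT, frames=[6,1] (faults so far: 8)
  FIFO total faults: 8
--- LRU ---
  step 0: ref 3 -> FAULT, frames=[3,-] (faults so far: 1)
  step 1: ref 6 -> FAULT, frames=[3,6] (faults so far: 2)
  step 2: ref 6 -> HIT, frames=[3,6] (faults so far: 2)
  step 3: ref 2 -> FAULT, evict 3, frames=[2,6] (faults so far: 3)
  step 4: ref 1 -> FAULT, evict 6, frames=[2,1] (faults so far: 4)
  step 5: ref 5 -> FAULT, evict 2, frames=[5,1] (faults so far: 5)
  step 6: ref 4 -> FAULT, evict 1, frames=[5,4] (faults so far: 6)
  step 7: ref 6 -> FAULT, evict 5, frames=[6,4] (faults so far: 7)
  step 8: ref 4 -> HIT, frames=[6,4] (faults so far: 7)
  step 9: ref 4 -> HIT, frames=[6,4] (faults so far: 7)
  step 10: ref 1 -> FAULT, evict 6, frames=[1,4] (faults so far: 8)
  step 11: ref 6 -> FAULT, evict 4, frames=[1,6] (faults so far: 9)
  step 12: ref 1 -> HIT, frames=[1,6] (faults so far: 9)
  LRU total faults: 9
--- Optimal ---
  step 0: ref 3 -> FAULT, frames=[3,-] (faults so far: 1)
  step 1: ref 6 -> FAULT, frames=[3,6] (faults so far: 2)
  step 2: ref 6 -> HIT, frames=[3,6] (faults so far: 2)
  step 3: ref 2 -> FAULT, evict 3, frames=[2,6] (faults so far: 3)
  step 4: ref 1 -> FAULT, evict 2, frames=[1,6] (faults so far: 4)
  step 5: ref 5 -> FAULT, evict 1, frames=[5,6] (faults so far: 5)
  step 6: ref 4 -> FAULT, evict 5, frames=[4,6] (faults so far: 6)
  step 7: ref 6 -> HIT, frames=[4,6] (faults so far: 6)
  step 8: ref 4 -> HIT, frames=[4,6] (faults so far: 6)
  step 9: ref 4 -> HIT, frames=[4,6] (faults so far: 6)
  step 10: ref 1 -> FAULT, evict 4, frames=[1,6] (faults so far: 7)
  step 11: ref 6 -> HIT, frames=[1,6] (faults so far: 7)
  step 12: ref 1 -> HIT, frames=[1,6] (faults so far: 7)
  Optimal total faults: 7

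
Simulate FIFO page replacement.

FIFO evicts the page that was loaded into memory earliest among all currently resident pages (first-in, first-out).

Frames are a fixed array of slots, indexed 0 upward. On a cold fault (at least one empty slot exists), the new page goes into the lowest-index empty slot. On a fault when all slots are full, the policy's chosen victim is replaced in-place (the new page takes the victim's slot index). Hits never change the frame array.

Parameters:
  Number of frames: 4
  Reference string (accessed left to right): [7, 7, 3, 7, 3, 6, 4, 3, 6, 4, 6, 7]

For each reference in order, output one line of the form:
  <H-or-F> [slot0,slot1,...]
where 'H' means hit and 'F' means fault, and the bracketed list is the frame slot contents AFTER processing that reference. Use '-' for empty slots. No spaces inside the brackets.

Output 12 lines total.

F [7,-,-,-]
H [7,-,-,-]
F [7,3,-,-]
H [7,3,-,-]
H [7,3,-,-]
F [7,3,6,-]
F [7,3,6,4]
H [7,3,6,4]
H [7,3,6,4]
H [7,3,6,4]
H [7,3,6,4]
H [7,3,6,4]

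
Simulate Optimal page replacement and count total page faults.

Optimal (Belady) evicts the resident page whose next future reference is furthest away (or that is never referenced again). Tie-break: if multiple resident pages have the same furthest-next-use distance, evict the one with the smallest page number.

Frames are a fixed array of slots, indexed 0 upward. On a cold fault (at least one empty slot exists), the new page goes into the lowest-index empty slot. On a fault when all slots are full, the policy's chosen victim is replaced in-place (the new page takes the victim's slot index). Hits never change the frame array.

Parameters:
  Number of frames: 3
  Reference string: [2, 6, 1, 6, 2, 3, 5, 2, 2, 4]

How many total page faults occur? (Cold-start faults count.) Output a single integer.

Answer: 6

Derivation:
Step 0: ref 2 → FAULT, frames=[2,-,-]
Step 1: ref 6 → FAULT, frames=[2,6,-]
Step 2: ref 1 → FAULT, frames=[2,6,1]
Step 3: ref 6 → HIT, frames=[2,6,1]
Step 4: ref 2 → HIT, frames=[2,6,1]
Step 5: ref 3 → FAULT (evict 1), frames=[2,6,3]
Step 6: ref 5 → FAULT (evict 3), frames=[2,6,5]
Step 7: ref 2 → HIT, frames=[2,6,5]
Step 8: ref 2 → HIT, frames=[2,6,5]
Step 9: ref 4 → FAULT (evict 2), frames=[4,6,5]
Total faults: 6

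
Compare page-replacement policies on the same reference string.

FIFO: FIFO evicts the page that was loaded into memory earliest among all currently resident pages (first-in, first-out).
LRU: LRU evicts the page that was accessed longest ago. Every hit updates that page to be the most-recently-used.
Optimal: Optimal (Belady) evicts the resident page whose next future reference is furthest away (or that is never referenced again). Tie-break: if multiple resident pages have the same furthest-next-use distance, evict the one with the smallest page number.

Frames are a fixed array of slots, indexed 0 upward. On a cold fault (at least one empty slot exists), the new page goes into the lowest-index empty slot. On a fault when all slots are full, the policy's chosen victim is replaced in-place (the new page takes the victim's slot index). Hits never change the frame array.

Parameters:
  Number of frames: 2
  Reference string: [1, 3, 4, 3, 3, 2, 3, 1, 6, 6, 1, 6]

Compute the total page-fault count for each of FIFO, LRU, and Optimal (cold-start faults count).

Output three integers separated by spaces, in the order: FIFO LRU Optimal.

--- FIFO ---
  step 0: ref 1 -> FAULT, frames=[1,-] (faults so far: 1)
  step 1: ref 3 -> FAULT, frames=[1,3] (faults so far: 2)
  step 2: ref 4 -> FAULT, evict 1, frames=[4,3] (faults so far: 3)
  step 3: ref 3 -> HIT, frames=[4,3] (faults so far: 3)
  step 4: ref 3 -> HIT, frames=[4,3] (faults so far: 3)
  step 5: ref 2 -> FAULT, evict 3, frames=[4,2] (faults so far: 4)
  step 6: ref 3 -> FAULT, evict 4, frames=[3,2] (faults so far: 5)
  step 7: ref 1 -> FAULT, evict 2, frames=[3,1] (faults so far: 6)
  step 8: ref 6 -> FAULT, evict 3, frames=[6,1] (faults so far: 7)
  step 9: ref 6 -> HIT, frames=[6,1] (faults so far: 7)
  step 10: ref 1 -> HIT, frames=[6,1] (faults so far: 7)
  step 11: ref 6 -> HIT, frames=[6,1] (faults so far: 7)
  FIFO total faults: 7
--- LRU ---
  step 0: ref 1 -> FAULT, frames=[1,-] (faults so far: 1)
  step 1: ref 3 -> FAULT, frames=[1,3] (faults so far: 2)
  step 2: ref 4 -> FAULT, evict 1, frames=[4,3] (faults so far: 3)
  step 3: ref 3 -> HIT, frames=[4,3] (faults so far: 3)
  step 4: ref 3 -> HIT, frames=[4,3] (faults so far: 3)
  step 5: ref 2 -> FAULT, evict 4, frames=[2,3] (faults so far: 4)
  step 6: ref 3 -> HIT, frames=[2,3] (faults so far: 4)
  step 7: ref 1 -> FAULT, evict 2, frames=[1,3] (faults so far: 5)
  step 8: ref 6 -> FAULT, evict 3, frames=[1,6] (faults so far: 6)
  step 9: ref 6 -> HIT, frames=[1,6] (faults so far: 6)
  step 10: ref 1 -> HIT, frames=[1,6] (faults so far: 6)
  step 11: ref 6 -> HIT, frames=[1,6] (faults so far: 6)
  LRU total faults: 6
--- Optimal ---
  step 0: ref 1 -> FAULT, frames=[1,-] (faults so far: 1)
  step 1: ref 3 -> FAULT, frames=[1,3] (faults so far: 2)
  step 2: ref 4 -> FAULT, evict 1, frames=[4,3] (faults so far: 3)
  step 3: ref 3 -> HIT, frames=[4,3] (faults so far: 3)
  step 4: ref 3 -> HIT, frames=[4,3] (faults so far: 3)
  step 5: ref 2 -> FAULT, evict 4, frames=[2,3] (faults so far: 4)
  step 6: ref 3 -> HIT, frames=[2,3] (faults so far: 4)
  step 7: ref 1 -> FAULT, evict 2, frames=[1,3] (faults so far: 5)
  step 8: ref 6 -> FAULT, evict 3, frames=[1,6] (faults so far: 6)
  step 9: ref 6 -> HIT, frames=[1,6] (faults so far: 6)
  step 10: ref 1 -> HIT, frames=[1,6] (faults so far: 6)
  step 11: ref 6 -> HIT, frames=[1,6] (faults so far: 6)
  Optimal total faults: 6

Answer: 7 6 6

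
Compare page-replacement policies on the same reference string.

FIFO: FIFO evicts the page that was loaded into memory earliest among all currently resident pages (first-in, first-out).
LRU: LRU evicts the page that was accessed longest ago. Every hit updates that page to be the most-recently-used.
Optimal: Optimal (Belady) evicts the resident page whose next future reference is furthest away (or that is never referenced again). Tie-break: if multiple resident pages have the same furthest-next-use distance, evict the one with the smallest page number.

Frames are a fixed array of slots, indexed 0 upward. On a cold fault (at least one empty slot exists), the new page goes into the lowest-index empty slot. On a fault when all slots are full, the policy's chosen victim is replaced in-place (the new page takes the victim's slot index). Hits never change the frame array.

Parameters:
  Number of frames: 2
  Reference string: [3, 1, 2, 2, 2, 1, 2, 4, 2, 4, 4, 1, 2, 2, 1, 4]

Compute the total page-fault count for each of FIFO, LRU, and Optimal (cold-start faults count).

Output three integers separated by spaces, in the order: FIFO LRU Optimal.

Answer: 7 7 6

Derivation:
--- FIFO ---
  step 0: ref 3 -> FAULT, frames=[3,-] (faults so far: 1)
  step 1: ref 1 -> FAULT, frames=[3,1] (faults so far: 2)
  step 2: ref 2 -> FAULT, evict 3, frames=[2,1] (faults so far: 3)
  step 3: ref 2 -> HIT, frames=[2,1] (faults so far: 3)
  step 4: ref 2 -> HIT, frames=[2,1] (faults so far: 3)
  step 5: ref 1 -> HIT, frames=[2,1] (faults so far: 3)
  step 6: ref 2 -> HIT, frames=[2,1] (faults so far: 3)
  step 7: ref 4 -> FAULT, evict 1, frames=[2,4] (faults so far: 4)
  step 8: ref 2 -> HIT, frames=[2,4] (faults so far: 4)
  step 9: ref 4 -> HIT, frames=[2,4] (faults so far: 4)
  step 10: ref 4 -> HIT, frames=[2,4] (faults so far: 4)
  step 11: ref 1 -> FAULT, evict 2, frames=[1,4] (faults so far: 5)
  step 12: ref 2 -> FAULT, evict 4, frames=[1,2] (faults so far: 6)
  step 13: ref 2 -> HIT, frames=[1,2] (faults so far: 6)
  step 14: ref 1 -> HIT, frames=[1,2] (faults so far: 6)
  step 15: ref 4 -> FAULT, evict 1, frames=[4,2] (faults so far: 7)
  FIFO total faults: 7
--- LRU ---
  step 0: ref 3 -> FAULT, frames=[3,-] (faults so far: 1)
  step 1: ref 1 -> FAULT, frames=[3,1] (faults so far: 2)
  step 2: ref 2 -> FAULT, evict 3, frames=[2,1] (faults so far: 3)
  step 3: ref 2 -> HIT, frames=[2,1] (faults so far: 3)
  step 4: ref 2 -> HIT, frames=[2,1] (faults so far: 3)
  step 5: ref 1 -> HIT, frames=[2,1] (faults so far: 3)
  step 6: ref 2 -> HIT, frames=[2,1] (faults so far: 3)
  step 7: ref 4 -> FAULT, evict 1, frames=[2,4] (faults so far: 4)
  step 8: ref 2 -> HIT, frames=[2,4] (faults so far: 4)
  step 9: ref 4 -> HIT, frames=[2,4] (faults so far: 4)
  step 10: ref 4 -> HIT, frames=[2,4] (faults so far: 4)
  step 11: ref 1 -> FAULT, evict 2, frames=[1,4] (faults so far: 5)
  step 12: ref 2 -> FAULT, evict 4, frames=[1,2] (faults so far: 6)
  step 13: ref 2 -> HIT, frames=[1,2] (faults so far: 6)
  step 14: ref 1 -> HIT, frames=[1,2] (faults so far: 6)
  step 15: ref 4 -> FAULT, evict 2, frames=[1,4] (faults so far: 7)
  LRU total faults: 7
--- Optimal ---
  step 0: ref 3 -> FAULT, frames=[3,-] (faults so far: 1)
  step 1: ref 1 -> FAULT, frames=[3,1] (faults so far: 2)
  step 2: ref 2 -> FAULT, evict 3, frames=[2,1] (faults so far: 3)
  step 3: ref 2 -> HIT, frames=[2,1] (faults so far: 3)
  step 4: ref 2 -> HIT, frames=[2,1] (faults so far: 3)
  step 5: ref 1 -> HIT, frames=[2,1] (faults so far: 3)
  step 6: ref 2 -> HIT, frames=[2,1] (faults so far: 3)
  step 7: ref 4 -> FAULT, evict 1, frames=[2,4] (faults so far: 4)
  step 8: ref 2 -> HIT, frames=[2,4] (faults so far: 4)
  step 9: ref 4 -> HIT, frames=[2,4] (faults so far: 4)
  step 10: ref 4 -> HIT, frames=[2,4] (faults so far: 4)
  step 11: ref 1 -> FAULT, evict 4, frames=[2,1] (faults so far: 5)
  step 12: ref 2 -> HIT, frames=[2,1] (faults so far: 5)
  step 13: ref 2 -> HIT, frames=[2,1] (faults so far: 5)
  step 14: ref 1 -> HIT, frames=[2,1] (faults so far: 5)
  step 15: ref 4 -> FAULT, evict 1, frames=[2,4] (faults so far: 6)
  Optimal total faults: 6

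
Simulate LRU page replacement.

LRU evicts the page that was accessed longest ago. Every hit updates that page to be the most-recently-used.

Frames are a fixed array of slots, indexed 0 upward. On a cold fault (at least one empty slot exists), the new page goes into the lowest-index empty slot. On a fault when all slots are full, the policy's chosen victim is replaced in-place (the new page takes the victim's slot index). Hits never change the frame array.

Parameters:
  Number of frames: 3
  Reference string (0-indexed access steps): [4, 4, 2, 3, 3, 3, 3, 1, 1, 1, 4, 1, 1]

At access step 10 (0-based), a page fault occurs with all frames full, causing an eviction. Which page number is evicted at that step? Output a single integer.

Answer: 2

Derivation:
Step 0: ref 4 -> FAULT, frames=[4,-,-]
Step 1: ref 4 -> HIT, frames=[4,-,-]
Step 2: ref 2 -> FAULT, frames=[4,2,-]
Step 3: ref 3 -> FAULT, frames=[4,2,3]
Step 4: ref 3 -> HIT, frames=[4,2,3]
Step 5: ref 3 -> HIT, frames=[4,2,3]
Step 6: ref 3 -> HIT, frames=[4,2,3]
Step 7: ref 1 -> FAULT, evict 4, frames=[1,2,3]
Step 8: ref 1 -> HIT, frames=[1,2,3]
Step 9: ref 1 -> HIT, frames=[1,2,3]
Step 10: ref 4 -> FAULT, evict 2, frames=[1,4,3]
At step 10: evicted page 2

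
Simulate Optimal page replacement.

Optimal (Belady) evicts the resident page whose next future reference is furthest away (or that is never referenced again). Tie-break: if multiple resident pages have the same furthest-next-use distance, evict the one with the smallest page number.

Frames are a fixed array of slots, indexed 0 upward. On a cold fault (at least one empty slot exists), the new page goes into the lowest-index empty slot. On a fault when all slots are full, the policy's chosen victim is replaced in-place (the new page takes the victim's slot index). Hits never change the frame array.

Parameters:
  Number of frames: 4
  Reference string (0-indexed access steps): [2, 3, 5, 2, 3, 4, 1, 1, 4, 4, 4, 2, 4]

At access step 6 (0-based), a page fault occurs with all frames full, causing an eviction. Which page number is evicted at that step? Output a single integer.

Answer: 3

Derivation:
Step 0: ref 2 -> FAULT, frames=[2,-,-,-]
Step 1: ref 3 -> FAULT, frames=[2,3,-,-]
Step 2: ref 5 -> FAULT, frames=[2,3,5,-]
Step 3: ref 2 -> HIT, frames=[2,3,5,-]
Step 4: ref 3 -> HIT, frames=[2,3,5,-]
Step 5: ref 4 -> FAULT, frames=[2,3,5,4]
Step 6: ref 1 -> FAULT, evict 3, frames=[2,1,5,4]
At step 6: evicted page 3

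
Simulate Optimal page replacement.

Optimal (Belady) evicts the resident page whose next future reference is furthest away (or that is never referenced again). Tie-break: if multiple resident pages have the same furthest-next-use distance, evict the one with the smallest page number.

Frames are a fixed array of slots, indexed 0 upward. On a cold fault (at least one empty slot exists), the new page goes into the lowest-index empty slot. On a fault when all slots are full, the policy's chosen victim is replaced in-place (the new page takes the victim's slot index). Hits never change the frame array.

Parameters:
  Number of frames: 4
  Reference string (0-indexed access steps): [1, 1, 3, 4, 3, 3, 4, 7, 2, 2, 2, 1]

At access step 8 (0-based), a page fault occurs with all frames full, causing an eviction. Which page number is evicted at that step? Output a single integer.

Answer: 3

Derivation:
Step 0: ref 1 -> FAULT, frames=[1,-,-,-]
Step 1: ref 1 -> HIT, frames=[1,-,-,-]
Step 2: ref 3 -> FAULT, frames=[1,3,-,-]
Step 3: ref 4 -> FAULT, frames=[1,3,4,-]
Step 4: ref 3 -> HIT, frames=[1,3,4,-]
Step 5: ref 3 -> HIT, frames=[1,3,4,-]
Step 6: ref 4 -> HIT, frames=[1,3,4,-]
Step 7: ref 7 -> FAULT, frames=[1,3,4,7]
Step 8: ref 2 -> FAULT, evict 3, frames=[1,2,4,7]
At step 8: evicted page 3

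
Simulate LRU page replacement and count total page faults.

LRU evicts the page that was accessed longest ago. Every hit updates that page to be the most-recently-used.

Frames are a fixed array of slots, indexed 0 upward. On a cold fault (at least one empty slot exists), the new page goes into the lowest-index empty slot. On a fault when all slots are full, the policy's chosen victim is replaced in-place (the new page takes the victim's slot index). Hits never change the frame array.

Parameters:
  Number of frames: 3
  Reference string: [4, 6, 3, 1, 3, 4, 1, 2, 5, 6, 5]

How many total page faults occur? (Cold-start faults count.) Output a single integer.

Answer: 8

Derivation:
Step 0: ref 4 → FAULT, frames=[4,-,-]
Step 1: ref 6 → FAULT, frames=[4,6,-]
Step 2: ref 3 → FAULT, frames=[4,6,3]
Step 3: ref 1 → FAULT (evict 4), frames=[1,6,3]
Step 4: ref 3 → HIT, frames=[1,6,3]
Step 5: ref 4 → FAULT (evict 6), frames=[1,4,3]
Step 6: ref 1 → HIT, frames=[1,4,3]
Step 7: ref 2 → FAULT (evict 3), frames=[1,4,2]
Step 8: ref 5 → FAULT (evict 4), frames=[1,5,2]
Step 9: ref 6 → FAULT (evict 1), frames=[6,5,2]
Step 10: ref 5 → HIT, frames=[6,5,2]
Total faults: 8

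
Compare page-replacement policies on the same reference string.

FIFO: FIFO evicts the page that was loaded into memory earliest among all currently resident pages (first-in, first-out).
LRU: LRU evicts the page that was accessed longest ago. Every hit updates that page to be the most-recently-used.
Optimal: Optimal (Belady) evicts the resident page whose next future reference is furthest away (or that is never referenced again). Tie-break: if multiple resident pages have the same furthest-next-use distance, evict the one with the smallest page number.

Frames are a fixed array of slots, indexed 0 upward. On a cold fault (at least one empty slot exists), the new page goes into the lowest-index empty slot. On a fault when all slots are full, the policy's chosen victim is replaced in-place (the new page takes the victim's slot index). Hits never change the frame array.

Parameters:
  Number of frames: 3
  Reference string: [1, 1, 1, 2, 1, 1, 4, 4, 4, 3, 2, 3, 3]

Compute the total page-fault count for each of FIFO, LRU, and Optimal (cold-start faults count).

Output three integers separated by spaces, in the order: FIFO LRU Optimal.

--- FIFO ---
  step 0: ref 1 -> FAULT, frames=[1,-,-] (faults so far: 1)
  step 1: ref 1 -> HIT, frames=[1,-,-] (faults so far: 1)
  step 2: ref 1 -> HIT, frames=[1,-,-] (faults so far: 1)
  step 3: ref 2 -> FAULT, frames=[1,2,-] (faults so far: 2)
  step 4: ref 1 -> HIT, frames=[1,2,-] (faults so far: 2)
  step 5: ref 1 -> HIT, frames=[1,2,-] (faults so far: 2)
  step 6: ref 4 -> FAULT, frames=[1,2,4] (faults so far: 3)
  step 7: ref 4 -> HIT, frames=[1,2,4] (faults so far: 3)
  step 8: ref 4 -> HIT, frames=[1,2,4] (faults so far: 3)
  step 9: ref 3 -> FAULT, evict 1, frames=[3,2,4] (faults so far: 4)
  step 10: ref 2 -> HIT, frames=[3,2,4] (faults so far: 4)
  step 11: ref 3 -> HIT, frames=[3,2,4] (faults so far: 4)
  step 12: ref 3 -> HIT, frames=[3,2,4] (faults so far: 4)
  FIFO total faults: 4
--- LRU ---
  step 0: ref 1 -> FAULT, frames=[1,-,-] (faults so far: 1)
  step 1: ref 1 -> HIT, frames=[1,-,-] (faults so far: 1)
  step 2: ref 1 -> HIT, frames=[1,-,-] (faults so far: 1)
  step 3: ref 2 -> FAULT, frames=[1,2,-] (faults so far: 2)
  step 4: ref 1 -> HIT, frames=[1,2,-] (faults so far: 2)
  step 5: ref 1 -> HIT, frames=[1,2,-] (faults so far: 2)
  step 6: ref 4 -> FAULT, frames=[1,2,4] (faults so far: 3)
  step 7: ref 4 -> HIT, frames=[1,2,4] (faults so far: 3)
  step 8: ref 4 -> HIT, frames=[1,2,4] (faults so far: 3)
  step 9: ref 3 -> FAULT, evict 2, frames=[1,3,4] (faults so far: 4)
  step 10: ref 2 -> FAULT, evict 1, frames=[2,3,4] (faults so far: 5)
  step 11: ref 3 -> HIT, frames=[2,3,4] (faults so far: 5)
  step 12: ref 3 -> HIT, frames=[2,3,4] (faults so far: 5)
  LRU total faults: 5
--- Optimal ---
  step 0: ref 1 -> FAULT, frames=[1,-,-] (faults so far: 1)
  step 1: ref 1 -> HIT, frames=[1,-,-] (faults so far: 1)
  step 2: ref 1 -> HIT, frames=[1,-,-] (faults so far: 1)
  step 3: ref 2 -> FAULT, frames=[1,2,-] (faults so far: 2)
  step 4: ref 1 -> HIT, frames=[1,2,-] (faults so far: 2)
  step 5: ref 1 -> HIT, frames=[1,2,-] (faults so far: 2)
  step 6: ref 4 -> FAULT, frames=[1,2,4] (faults so far: 3)
  step 7: ref 4 -> HIT, frames=[1,2,4] (faults so far: 3)
  step 8: ref 4 -> HIT, frames=[1,2,4] (faults so far: 3)
  step 9: ref 3 -> FAULT, evict 1, frames=[3,2,4] (faults so far: 4)
  step 10: ref 2 -> HIT, frames=[3,2,4] (faults so far: 4)
  step 11: ref 3 -> HIT, frames=[3,2,4] (faults so far: 4)
  step 12: ref 3 -> HIT, frames=[3,2,4] (faults so far: 4)
  Optimal total faults: 4

Answer: 4 5 4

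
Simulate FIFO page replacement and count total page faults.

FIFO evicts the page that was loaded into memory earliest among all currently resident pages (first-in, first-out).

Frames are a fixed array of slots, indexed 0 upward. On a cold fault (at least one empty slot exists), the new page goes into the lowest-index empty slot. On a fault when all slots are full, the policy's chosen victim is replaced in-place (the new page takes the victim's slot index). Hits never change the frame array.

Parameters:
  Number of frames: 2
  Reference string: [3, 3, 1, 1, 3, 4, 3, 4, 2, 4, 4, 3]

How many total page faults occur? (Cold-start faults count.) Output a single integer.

Answer: 7

Derivation:
Step 0: ref 3 → FAULT, frames=[3,-]
Step 1: ref 3 → HIT, frames=[3,-]
Step 2: ref 1 → FAULT, frames=[3,1]
Step 3: ref 1 → HIT, frames=[3,1]
Step 4: ref 3 → HIT, frames=[3,1]
Step 5: ref 4 → FAULT (evict 3), frames=[4,1]
Step 6: ref 3 → FAULT (evict 1), frames=[4,3]
Step 7: ref 4 → HIT, frames=[4,3]
Step 8: ref 2 → FAULT (evict 4), frames=[2,3]
Step 9: ref 4 → FAULT (evict 3), frames=[2,4]
Step 10: ref 4 → HIT, frames=[2,4]
Step 11: ref 3 → FAULT (evict 2), frames=[3,4]
Total faults: 7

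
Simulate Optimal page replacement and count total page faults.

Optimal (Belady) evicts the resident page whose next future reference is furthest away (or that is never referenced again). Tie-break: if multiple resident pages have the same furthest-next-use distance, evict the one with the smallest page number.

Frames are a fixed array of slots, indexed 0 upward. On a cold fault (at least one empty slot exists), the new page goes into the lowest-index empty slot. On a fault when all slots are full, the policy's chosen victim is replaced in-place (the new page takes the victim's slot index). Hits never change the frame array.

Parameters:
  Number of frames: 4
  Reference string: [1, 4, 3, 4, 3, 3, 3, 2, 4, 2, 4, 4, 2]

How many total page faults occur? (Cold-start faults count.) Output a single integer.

Answer: 4

Derivation:
Step 0: ref 1 → FAULT, frames=[1,-,-,-]
Step 1: ref 4 → FAULT, frames=[1,4,-,-]
Step 2: ref 3 → FAULT, frames=[1,4,3,-]
Step 3: ref 4 → HIT, frames=[1,4,3,-]
Step 4: ref 3 → HIT, frames=[1,4,3,-]
Step 5: ref 3 → HIT, frames=[1,4,3,-]
Step 6: ref 3 → HIT, frames=[1,4,3,-]
Step 7: ref 2 → FAULT, frames=[1,4,3,2]
Step 8: ref 4 → HIT, frames=[1,4,3,2]
Step 9: ref 2 → HIT, frames=[1,4,3,2]
Step 10: ref 4 → HIT, frames=[1,4,3,2]
Step 11: ref 4 → HIT, frames=[1,4,3,2]
Step 12: ref 2 → HIT, frames=[1,4,3,2]
Total faults: 4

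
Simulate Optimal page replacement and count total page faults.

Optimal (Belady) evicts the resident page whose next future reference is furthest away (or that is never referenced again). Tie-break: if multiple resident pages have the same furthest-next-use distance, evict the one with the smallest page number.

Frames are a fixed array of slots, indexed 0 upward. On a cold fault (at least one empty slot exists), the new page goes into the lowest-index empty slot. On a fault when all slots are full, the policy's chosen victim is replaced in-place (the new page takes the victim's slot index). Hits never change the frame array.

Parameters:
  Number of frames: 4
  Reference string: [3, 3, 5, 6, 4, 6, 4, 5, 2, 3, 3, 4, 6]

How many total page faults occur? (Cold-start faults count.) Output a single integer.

Answer: 5

Derivation:
Step 0: ref 3 → FAULT, frames=[3,-,-,-]
Step 1: ref 3 → HIT, frames=[3,-,-,-]
Step 2: ref 5 → FAULT, frames=[3,5,-,-]
Step 3: ref 6 → FAULT, frames=[3,5,6,-]
Step 4: ref 4 → FAULT, frames=[3,5,6,4]
Step 5: ref 6 → HIT, frames=[3,5,6,4]
Step 6: ref 4 → HIT, frames=[3,5,6,4]
Step 7: ref 5 → HIT, frames=[3,5,6,4]
Step 8: ref 2 → FAULT (evict 5), frames=[3,2,6,4]
Step 9: ref 3 → HIT, frames=[3,2,6,4]
Step 10: ref 3 → HIT, frames=[3,2,6,4]
Step 11: ref 4 → HIT, frames=[3,2,6,4]
Step 12: ref 6 → HIT, frames=[3,2,6,4]
Total faults: 5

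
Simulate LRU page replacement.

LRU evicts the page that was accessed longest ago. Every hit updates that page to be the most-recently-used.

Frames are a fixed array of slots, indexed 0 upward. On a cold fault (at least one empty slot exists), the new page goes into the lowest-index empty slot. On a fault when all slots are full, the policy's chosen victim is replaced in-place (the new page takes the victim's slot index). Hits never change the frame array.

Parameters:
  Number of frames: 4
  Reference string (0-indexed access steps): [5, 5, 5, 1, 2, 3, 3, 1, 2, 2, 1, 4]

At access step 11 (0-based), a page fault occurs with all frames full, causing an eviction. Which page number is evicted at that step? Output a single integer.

Answer: 5

Derivation:
Step 0: ref 5 -> FAULT, frames=[5,-,-,-]
Step 1: ref 5 -> HIT, frames=[5,-,-,-]
Step 2: ref 5 -> HIT, frames=[5,-,-,-]
Step 3: ref 1 -> FAULT, frames=[5,1,-,-]
Step 4: ref 2 -> FAULT, frames=[5,1,2,-]
Step 5: ref 3 -> FAULT, frames=[5,1,2,3]
Step 6: ref 3 -> HIT, frames=[5,1,2,3]
Step 7: ref 1 -> HIT, frames=[5,1,2,3]
Step 8: ref 2 -> HIT, frames=[5,1,2,3]
Step 9: ref 2 -> HIT, frames=[5,1,2,3]
Step 10: ref 1 -> HIT, frames=[5,1,2,3]
Step 11: ref 4 -> FAULT, evict 5, frames=[4,1,2,3]
At step 11: evicted page 5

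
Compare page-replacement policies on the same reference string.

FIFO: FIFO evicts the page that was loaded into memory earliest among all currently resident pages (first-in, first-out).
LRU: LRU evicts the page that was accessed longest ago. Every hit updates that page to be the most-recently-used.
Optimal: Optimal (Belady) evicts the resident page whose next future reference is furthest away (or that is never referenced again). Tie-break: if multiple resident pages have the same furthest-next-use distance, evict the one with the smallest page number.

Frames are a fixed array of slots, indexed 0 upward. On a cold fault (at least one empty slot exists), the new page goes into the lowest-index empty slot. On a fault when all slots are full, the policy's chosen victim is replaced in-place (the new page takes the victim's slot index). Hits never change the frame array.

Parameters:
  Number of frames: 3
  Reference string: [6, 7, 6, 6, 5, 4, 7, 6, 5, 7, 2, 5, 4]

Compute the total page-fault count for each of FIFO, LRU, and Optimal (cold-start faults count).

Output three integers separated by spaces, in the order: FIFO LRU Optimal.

--- FIFO ---
  step 0: ref 6 -> FAULT, frames=[6,-,-] (faults so far: 1)
  step 1: ref 7 -> FAULT, frames=[6,7,-] (faults so far: 2)
  step 2: ref 6 -> HIT, frames=[6,7,-] (faults so far: 2)
  step 3: ref 6 -> HIT, frames=[6,7,-] (faults so far: 2)
  step 4: ref 5 -> FAULT, frames=[6,7,5] (faults so far: 3)
  step 5: ref 4 -> FAULT, evict 6, frames=[4,7,5] (faults so far: 4)
  step 6: ref 7 -> HIT, frames=[4,7,5] (faults so far: 4)
  step 7: ref 6 -> FAULT, evict 7, frames=[4,6,5] (faults so far: 5)
  step 8: ref 5 -> HIT, frames=[4,6,5] (faults so far: 5)
  step 9: ref 7 -> FAULT, evict 5, frames=[4,6,7] (faults so far: 6)
  step 10: ref 2 -> FAULT, evict 4, frames=[2,6,7] (faults so far: 7)
  step 11: ref 5 -> FAULT, evict 6, frames=[2,5,7] (faults so far: 8)
  step 12: ref 4 -> FAULT, evict 7, frames=[2,5,4] (faults so far: 9)
  FIFO total faults: 9
--- LRU ---
  step 0: ref 6 -> FAULT, frames=[6,-,-] (faults so far: 1)
  step 1: ref 7 -> FAULT, frames=[6,7,-] (faults so far: 2)
  step 2: ref 6 -> HIT, frames=[6,7,-] (faults so far: 2)
  step 3: ref 6 -> HIT, frames=[6,7,-] (faults so far: 2)
  step 4: ref 5 -> FAULT, frames=[6,7,5] (faults so far: 3)
  step 5: ref 4 -> FAULT, evict 7, frames=[6,4,5] (faults so far: 4)
  step 6: ref 7 -> FAULT, evict 6, frames=[7,4,5] (faults so far: 5)
  step 7: ref 6 -> FAULT, evict 5, frames=[7,4,6] (faults so far: 6)
  step 8: ref 5 -> FAULT, evict 4, frames=[7,5,6] (faults so far: 7)
  step 9: ref 7 -> HIT, frames=[7,5,6] (faults so far: 7)
  step 10: ref 2 -> FAULT, evict 6, frames=[7,5,2] (faults so far: 8)
  step 11: ref 5 -> HIT, frames=[7,5,2] (faults so far: 8)
  step 12: ref 4 -> FAULT, evict 7, frames=[4,5,2] (faults so far: 9)
  LRU total faults: 9
--- Optimal ---
  step 0: ref 6 -> FAULT, frames=[6,-,-] (faults so far: 1)
  step 1: ref 7 -> FAULT, frames=[6,7,-] (faults so far: 2)
  step 2: ref 6 -> HIT, frames=[6,7,-] (faults so far: 2)
  step 3: ref 6 -> HIT, frames=[6,7,-] (faults so far: 2)
  step 4: ref 5 -> FAULT, frames=[6,7,5] (faults so far: 3)
  step 5: ref 4 -> FAULT, evict 5, frames=[6,7,4] (faults so far: 4)
  step 6: ref 7 -> HIT, frames=[6,7,4] (faults so far: 4)
  step 7: ref 6 -> HIT, frames=[6,7,4] (faults so far: 4)
  step 8: ref 5 -> FAULT, evict 6, frames=[5,7,4] (faults so far: 5)
  step 9: ref 7 -> HIT, frames=[5,7,4] (faults so far: 5)
  step 10: ref 2 -> FAULT, evict 7, frames=[5,2,4] (faults so far: 6)
  step 11: ref 5 -> HIT, frames=[5,2,4] (faults so far: 6)
  step 12: ref 4 -> HIT, frames=[5,2,4] (faults so far: 6)
  Optimal total faults: 6

Answer: 9 9 6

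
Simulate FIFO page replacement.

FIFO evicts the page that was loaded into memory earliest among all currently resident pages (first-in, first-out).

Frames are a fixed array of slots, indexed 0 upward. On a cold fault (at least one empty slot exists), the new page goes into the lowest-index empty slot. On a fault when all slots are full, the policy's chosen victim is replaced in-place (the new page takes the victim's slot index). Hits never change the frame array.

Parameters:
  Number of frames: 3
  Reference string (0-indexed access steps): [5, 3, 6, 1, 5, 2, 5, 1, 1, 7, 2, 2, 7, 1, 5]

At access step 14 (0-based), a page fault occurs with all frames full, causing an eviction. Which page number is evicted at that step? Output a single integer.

Answer: 2

Derivation:
Step 0: ref 5 -> FAULT, frames=[5,-,-]
Step 1: ref 3 -> FAULT, frames=[5,3,-]
Step 2: ref 6 -> FAULT, frames=[5,3,6]
Step 3: ref 1 -> FAULT, evict 5, frames=[1,3,6]
Step 4: ref 5 -> FAULT, evict 3, frames=[1,5,6]
Step 5: ref 2 -> FAULT, evict 6, frames=[1,5,2]
Step 6: ref 5 -> HIT, frames=[1,5,2]
Step 7: ref 1 -> HIT, frames=[1,5,2]
Step 8: ref 1 -> HIT, frames=[1,5,2]
Step 9: ref 7 -> FAULT, evict 1, frames=[7,5,2]
Step 10: ref 2 -> HIT, frames=[7,5,2]
Step 11: ref 2 -> HIT, frames=[7,5,2]
Step 12: ref 7 -> HIT, frames=[7,5,2]
Step 13: ref 1 -> FAULT, evict 5, frames=[7,1,2]
Step 14: ref 5 -> FAULT, evict 2, frames=[7,1,5]
At step 14: evicted page 2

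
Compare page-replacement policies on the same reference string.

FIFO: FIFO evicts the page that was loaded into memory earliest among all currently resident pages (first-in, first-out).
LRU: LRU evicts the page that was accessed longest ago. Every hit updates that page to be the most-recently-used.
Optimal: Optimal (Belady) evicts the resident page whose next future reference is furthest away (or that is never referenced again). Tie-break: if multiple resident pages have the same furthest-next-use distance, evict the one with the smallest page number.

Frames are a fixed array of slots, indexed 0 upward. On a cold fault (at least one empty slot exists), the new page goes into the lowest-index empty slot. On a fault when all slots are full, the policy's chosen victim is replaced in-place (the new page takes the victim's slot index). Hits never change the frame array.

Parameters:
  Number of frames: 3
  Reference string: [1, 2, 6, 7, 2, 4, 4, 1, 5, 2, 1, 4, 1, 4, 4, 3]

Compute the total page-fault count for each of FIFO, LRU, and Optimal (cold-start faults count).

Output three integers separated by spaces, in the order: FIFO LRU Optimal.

--- FIFO ---
  step 0: ref 1 -> FAULT, frames=[1,-,-] (faults so far: 1)
  step 1: ref 2 -> FAULT, frames=[1,2,-] (faults so far: 2)
  step 2: ref 6 -> FAULT, frames=[1,2,6] (faults so far: 3)
  step 3: ref 7 -> FAULT, evict 1, frames=[7,2,6] (faults so far: 4)
  step 4: ref 2 -> HIT, frames=[7,2,6] (faults so far: 4)
  step 5: ref 4 -> FAULT, evict 2, frames=[7,4,6] (faults so far: 5)
  step 6: ref 4 -> HIT, frames=[7,4,6] (faults so far: 5)
  step 7: ref 1 -> FAULT, evict 6, frames=[7,4,1] (faults so far: 6)
  step 8: ref 5 -> FAULT, evict 7, frames=[5,4,1] (faults so far: 7)
  step 9: ref 2 -> FAULT, evict 4, frames=[5,2,1] (faults so far: 8)
  step 10: ref 1 -> HIT, frames=[5,2,1] (faults so far: 8)
  step 11: ref 4 -> FAULT, evict 1, frames=[5,2,4] (faults so far: 9)
  step 12: ref 1 -> FAULT, evict 5, frames=[1,2,4] (faults so far: 10)
  step 13: ref 4 -> HIT, frames=[1,2,4] (faults so far: 10)
  step 14: ref 4 -> HIT, frames=[1,2,4] (faults so far: 10)
  step 15: ref 3 -> FAULT, evict 2, frames=[1,3,4] (faults so far: 11)
  FIFO total faults: 11
--- LRU ---
  step 0: ref 1 -> FAULT, frames=[1,-,-] (faults so far: 1)
  step 1: ref 2 -> FAULT, frames=[1,2,-] (faults so far: 2)
  step 2: ref 6 -> FAULT, frames=[1,2,6] (faults so far: 3)
  step 3: ref 7 -> FAULT, evict 1, frames=[7,2,6] (faults so far: 4)
  step 4: ref 2 -> HIT, frames=[7,2,6] (faults so far: 4)
  step 5: ref 4 -> FAULT, evict 6, frames=[7,2,4] (faults so far: 5)
  step 6: ref 4 -> HIT, frames=[7,2,4] (faults so far: 5)
  step 7: ref 1 -> FAULT, evict 7, frames=[1,2,4] (faults so far: 6)
  step 8: ref 5 -> FAULT, evict 2, frames=[1,5,4] (faults so far: 7)
  step 9: ref 2 -> FAULT, evict 4, frames=[1,5,2] (faults so far: 8)
  step 10: ref 1 -> HIT, frames=[1,5,2] (faults so far: 8)
  step 11: ref 4 -> FAULT, evict 5, frames=[1,4,2] (faults so far: 9)
  step 12: ref 1 -> HIT, frames=[1,4,2] (faults so far: 9)
  step 13: ref 4 -> HIT, frames=[1,4,2] (faults so far: 9)
  step 14: ref 4 -> HIT, frames=[1,4,2] (faults so far: 9)
  step 15: ref 3 -> FAULT, evict 2, frames=[1,4,3] (faults so far: 10)
  LRU total faults: 10
--- Optimal ---
  step 0: ref 1 -> FAULT, frames=[1,-,-] (faults so far: 1)
  step 1: ref 2 -> FAULT, frames=[1,2,-] (faults so far: 2)
  step 2: ref 6 -> FAULT, frames=[1,2,6] (faults so far: 3)
  step 3: ref 7 -> FAULT, evict 6, frames=[1,2,7] (faults so far: 4)
  step 4: ref 2 -> HIT, frames=[1,2,7] (faults so far: 4)
  step 5: ref 4 -> FAULT, evict 7, frames=[1,2,4] (faults so far: 5)
  step 6: ref 4 -> HIT, frames=[1,2,4] (faults so far: 5)
  step 7: ref 1 -> HIT, frames=[1,2,4] (faults so far: 5)
  step 8: ref 5 -> FAULT, evict 4, frames=[1,2,5] (faults so far: 6)
  step 9: ref 2 -> HIT, frames=[1,2,5] (faults so far: 6)
  step 10: ref 1 -> HIT, frames=[1,2,5] (faults so far: 6)
  step 11: ref 4 -> FAULT, evict 2, frames=[1,4,5] (faults so far: 7)
  step 12: ref 1 -> HIT, frames=[1,4,5] (faults so far: 7)
  step 13: ref 4 -> HIT, frames=[1,4,5] (faults so far: 7)
  step 14: ref 4 -> HIT, frames=[1,4,5] (faults so far: 7)
  step 15: ref 3 -> FAULT, evict 1, frames=[3,4,5] (faults so far: 8)
  Optimal total faults: 8

Answer: 11 10 8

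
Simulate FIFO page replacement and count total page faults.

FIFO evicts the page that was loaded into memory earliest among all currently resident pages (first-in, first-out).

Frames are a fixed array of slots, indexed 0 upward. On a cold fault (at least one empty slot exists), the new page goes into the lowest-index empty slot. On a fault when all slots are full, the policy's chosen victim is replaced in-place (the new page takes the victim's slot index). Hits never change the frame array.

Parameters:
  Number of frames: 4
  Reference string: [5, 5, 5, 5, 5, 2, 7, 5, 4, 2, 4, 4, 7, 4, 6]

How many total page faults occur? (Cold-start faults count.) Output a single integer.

Answer: 5

Derivation:
Step 0: ref 5 → FAULT, frames=[5,-,-,-]
Step 1: ref 5 → HIT, frames=[5,-,-,-]
Step 2: ref 5 → HIT, frames=[5,-,-,-]
Step 3: ref 5 → HIT, frames=[5,-,-,-]
Step 4: ref 5 → HIT, frames=[5,-,-,-]
Step 5: ref 2 → FAULT, frames=[5,2,-,-]
Step 6: ref 7 → FAULT, frames=[5,2,7,-]
Step 7: ref 5 → HIT, frames=[5,2,7,-]
Step 8: ref 4 → FAULT, frames=[5,2,7,4]
Step 9: ref 2 → HIT, frames=[5,2,7,4]
Step 10: ref 4 → HIT, frames=[5,2,7,4]
Step 11: ref 4 → HIT, frames=[5,2,7,4]
Step 12: ref 7 → HIT, frames=[5,2,7,4]
Step 13: ref 4 → HIT, frames=[5,2,7,4]
Step 14: ref 6 → FAULT (evict 5), frames=[6,2,7,4]
Total faults: 5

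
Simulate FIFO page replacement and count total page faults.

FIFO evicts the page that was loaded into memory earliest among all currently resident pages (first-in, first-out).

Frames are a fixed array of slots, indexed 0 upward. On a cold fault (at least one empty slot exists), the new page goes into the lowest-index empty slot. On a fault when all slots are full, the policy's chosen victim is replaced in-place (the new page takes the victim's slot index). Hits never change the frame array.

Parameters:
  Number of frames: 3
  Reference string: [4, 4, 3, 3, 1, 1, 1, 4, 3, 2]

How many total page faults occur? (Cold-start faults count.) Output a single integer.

Step 0: ref 4 → FAULT, frames=[4,-,-]
Step 1: ref 4 → HIT, frames=[4,-,-]
Step 2: ref 3 → FAULT, frames=[4,3,-]
Step 3: ref 3 → HIT, frames=[4,3,-]
Step 4: ref 1 → FAULT, frames=[4,3,1]
Step 5: ref 1 → HIT, frames=[4,3,1]
Step 6: ref 1 → HIT, frames=[4,3,1]
Step 7: ref 4 → HIT, frames=[4,3,1]
Step 8: ref 3 → HIT, frames=[4,3,1]
Step 9: ref 2 → FAULT (evict 4), frames=[2,3,1]
Total faults: 4

Answer: 4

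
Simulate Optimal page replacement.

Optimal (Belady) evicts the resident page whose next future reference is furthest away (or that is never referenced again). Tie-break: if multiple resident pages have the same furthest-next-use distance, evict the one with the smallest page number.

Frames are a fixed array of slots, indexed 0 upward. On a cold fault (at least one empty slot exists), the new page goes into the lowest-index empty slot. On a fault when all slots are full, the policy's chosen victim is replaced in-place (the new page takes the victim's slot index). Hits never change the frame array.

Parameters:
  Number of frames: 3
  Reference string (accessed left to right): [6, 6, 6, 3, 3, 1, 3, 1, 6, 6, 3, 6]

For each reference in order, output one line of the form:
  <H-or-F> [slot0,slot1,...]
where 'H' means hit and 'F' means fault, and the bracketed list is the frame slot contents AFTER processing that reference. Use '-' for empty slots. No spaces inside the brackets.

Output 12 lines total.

F [6,-,-]
H [6,-,-]
H [6,-,-]
F [6,3,-]
H [6,3,-]
F [6,3,1]
H [6,3,1]
H [6,3,1]
H [6,3,1]
H [6,3,1]
H [6,3,1]
H [6,3,1]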